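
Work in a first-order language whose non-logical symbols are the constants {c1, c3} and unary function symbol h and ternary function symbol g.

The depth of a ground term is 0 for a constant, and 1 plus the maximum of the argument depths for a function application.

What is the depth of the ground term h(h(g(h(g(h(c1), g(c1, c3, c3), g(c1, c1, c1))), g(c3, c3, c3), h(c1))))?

6

depth(h(c1)) = 1 + depth(c1) = 1 + 0 = 1
depth(g(c1, c3, c3)) = 1 + max(0, 0, 0) = 1
depth(g(c1, c1, c1)) = 1 + max(0, 0, 0) = 1
depth(g(h(c1), g(c1, c3, c3), g(c1, c1, c1))) = 1 + max(1, 1, 1) = 2
depth(h(g(h(c1), g(c1, c3, c3), g(c1, c1, c1)))) = 1 + depth(g(h(c1), g(c1, c3, c3), g(c1, c1, c1))) = 1 + 2 = 3
depth(g(c3, c3, c3)) = 1 + max(0, 0, 0) = 1
depth(g(h(g(h(c1), g(c1, c3, c3), g(c1, c1, c1))), g(c3, c3, c3), h(c1))) = 1 + max(3, 1, 1) = 4
depth(h(g(h(g(h(c1), g(c1, c3, c3), g(c1, c1, c1))), g(c3, c3, c3), h(c1)))) = 1 + depth(g(h(g(h(c1), g(c1, c3, c3), g(c1, c1, c1))), g(c3, c3, c3), h(c1))) = 1 + 4 = 5
depth(h(h(g(h(g(h(c1), g(c1, c3, c3), g(c1, c1, c1))), g(c3, c3, c3), h(c1))))) = 1 + depth(h(g(h(g(h(c1), g(c1, c3, c3), g(c1, c1, c1))), g(c3, c3, c3), h(c1)))) = 1 + 5 = 6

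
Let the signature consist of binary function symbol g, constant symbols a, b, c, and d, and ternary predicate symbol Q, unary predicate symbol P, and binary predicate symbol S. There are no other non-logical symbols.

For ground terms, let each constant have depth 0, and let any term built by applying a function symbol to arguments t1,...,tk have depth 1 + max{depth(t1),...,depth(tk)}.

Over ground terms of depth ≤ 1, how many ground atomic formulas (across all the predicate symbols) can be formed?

First count ground terms of depth ≤ 1.
Let N_k count ground terms of depth at most k. Each non-constant term of depth ≤ k is some function symbol applied to depth-≤(k−1) arguments, giving N_k = 4 + N_{k-1}^2.
N_0 = 4
N_1 = 4 + 4^2 = 20
So |H| = 20.
A ground atom is a predicate applied to a tuple of terms from H, so the count is the sum over predicates of |H|^arity:
  Q: 20^3 = 8000;  P: 20;  S: 20^2 = 400
Total ground atoms: 8000 + 20 + 400 = 8420.

8420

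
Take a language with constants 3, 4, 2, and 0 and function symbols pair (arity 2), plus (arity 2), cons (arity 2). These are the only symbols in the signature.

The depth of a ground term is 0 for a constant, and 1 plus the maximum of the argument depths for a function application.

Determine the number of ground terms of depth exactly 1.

48

Write N_k for the number of ground terms of depth ≤ k. A term of depth ≤ k is either a constant or a function symbol applied to arguments of depth ≤ k−1, so N_k = 4 + N_{k-1}^2 + N_{k-1}^2 + N_{k-1}^2.
N_0 = 4
N_1 = 4 + 4^2 + 4^2 + 4^2 = 52
Terms of depth exactly 1: N_1 − N_0 = 52 − 4 = 48.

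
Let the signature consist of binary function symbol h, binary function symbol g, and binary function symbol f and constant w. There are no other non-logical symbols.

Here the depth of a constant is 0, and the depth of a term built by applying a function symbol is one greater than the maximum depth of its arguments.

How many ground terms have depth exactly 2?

45

If N_k denotes the number of depth-≤k ground terms, the 1 constant gives N_0 = 1, and each function symbol of arity r contributes N_{k-1}^r new terms at level k: N_k = 1 + N_{k-1}^2 + N_{k-1}^2 + N_{k-1}^2.
N_0 = 1
N_1 = 1 + 1^2 + 1^2 + 1^2 = 4
N_2 = 1 + 4^2 + 4^2 + 4^2 = 49
Terms of depth exactly 2: N_2 − N_1 = 49 − 4 = 45.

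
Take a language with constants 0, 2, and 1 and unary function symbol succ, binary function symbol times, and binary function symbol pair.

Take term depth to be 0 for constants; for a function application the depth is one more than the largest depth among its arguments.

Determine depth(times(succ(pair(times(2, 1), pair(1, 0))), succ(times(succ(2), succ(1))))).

4

depth(times(2, 1)) = 1 + max(0, 0) = 1
depth(pair(1, 0)) = 1 + max(0, 0) = 1
depth(pair(times(2, 1), pair(1, 0))) = 1 + max(1, 1) = 2
depth(succ(pair(times(2, 1), pair(1, 0)))) = 1 + depth(pair(times(2, 1), pair(1, 0))) = 1 + 2 = 3
depth(succ(2)) = 1 + depth(2) = 1 + 0 = 1
depth(succ(1)) = 1 + depth(1) = 1 + 0 = 1
depth(times(succ(2), succ(1))) = 1 + max(1, 1) = 2
depth(succ(times(succ(2), succ(1)))) = 1 + depth(times(succ(2), succ(1))) = 1 + 2 = 3
depth(times(succ(pair(times(2, 1), pair(1, 0))), succ(times(succ(2), succ(1))))) = 1 + max(3, 3) = 4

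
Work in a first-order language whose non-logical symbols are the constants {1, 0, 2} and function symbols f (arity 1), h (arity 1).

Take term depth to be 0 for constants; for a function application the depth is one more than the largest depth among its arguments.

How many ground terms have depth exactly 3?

Let N_k = |{terms of depth ≤ k}|. Then N_0 = 3 and N_k = 3 + N_{k-1} + N_{k-1} for k ≥ 1 (one summand per function symbol, arity giving the exponent).
N_0 = 3
N_1 = 3 + 3 + 3 = 9
N_2 = 3 + 9 + 9 = 21
N_3 = 3 + 21 + 21 = 45
Terms of depth exactly 3: N_3 − N_2 = 45 − 21 = 24.

24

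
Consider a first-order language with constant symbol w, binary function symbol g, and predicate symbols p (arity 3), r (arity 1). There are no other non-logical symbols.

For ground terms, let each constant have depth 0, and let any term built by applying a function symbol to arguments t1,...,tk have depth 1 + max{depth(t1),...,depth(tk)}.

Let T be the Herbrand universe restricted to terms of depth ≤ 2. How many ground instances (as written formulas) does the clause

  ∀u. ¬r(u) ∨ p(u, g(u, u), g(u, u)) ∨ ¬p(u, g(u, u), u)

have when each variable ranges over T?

Ground terms of depth ≤ 2:
  If N_k denotes the number of depth-≤k ground terms, the 1 constant gives N_0 = 1, and each function symbol of arity r contributes N_{k-1}^r new terms at level k: N_k = 1 + N_{k-1}^2.
  N_0 = 1
  N_1 = 1 + 1^2 = 2
  N_2 = 1 + 2^2 = 5
  Explicitly: w, g(w, w), g(w, g(w, w)), g(g(w, w), w), g(g(w, w), g(w, w)).
So there are 5 ground terms available for substitution.
The clause has 1 distinct variable (u), which appears in the body. In the free term algebra distinct substitutions yield syntactically distinct ground instances.
Number of ground instances = 5.

5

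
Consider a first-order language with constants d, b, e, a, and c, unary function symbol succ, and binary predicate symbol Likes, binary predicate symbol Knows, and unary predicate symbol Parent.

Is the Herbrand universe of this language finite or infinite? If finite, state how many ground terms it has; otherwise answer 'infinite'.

infinite

The signature has at least one function symbol (succ, arity 1) and at least one constant (d).
Iterating succ gives infinitely many distinct ground terms: d, succ(d), succ(succ(d)), ...
So the Herbrand universe is infinite.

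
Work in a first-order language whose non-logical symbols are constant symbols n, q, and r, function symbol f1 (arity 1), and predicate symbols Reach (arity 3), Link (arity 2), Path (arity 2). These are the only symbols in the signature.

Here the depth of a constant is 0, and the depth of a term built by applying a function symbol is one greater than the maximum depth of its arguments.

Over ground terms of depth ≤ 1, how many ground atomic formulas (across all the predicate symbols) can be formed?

First count ground terms of depth ≤ 1.
Count level by level. With function symbols f1/1, the terms of depth ≤ k are the 3 constants together with each function applied to depth-≤(k−1) tuples, so N_k = 3 + N_{k-1}.
N_0 = 3
N_1 = 3 + 3 = 6
So |H| = 6.
Each predicate of arity r yields |H|^r ground atoms (one per choice of an r-tuple from H):
  Reach: 6^3 = 216;  Link: 6^2 = 36;  Path: 6^2 = 36
Total ground atoms: 216 + 36 + 36 = 288.

288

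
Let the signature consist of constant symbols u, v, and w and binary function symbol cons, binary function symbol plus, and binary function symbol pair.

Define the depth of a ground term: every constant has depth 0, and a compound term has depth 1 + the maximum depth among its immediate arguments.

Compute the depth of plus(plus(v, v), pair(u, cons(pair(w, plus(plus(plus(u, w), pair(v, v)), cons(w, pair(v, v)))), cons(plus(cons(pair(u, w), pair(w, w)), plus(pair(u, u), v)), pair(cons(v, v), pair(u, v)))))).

7

depth(plus(v, v)) = 1 + max(0, 0) = 1
depth(plus(u, w)) = 1 + max(0, 0) = 1
depth(pair(v, v)) = 1 + max(0, 0) = 1
depth(plus(plus(u, w), pair(v, v))) = 1 + max(1, 1) = 2
depth(cons(w, pair(v, v))) = 1 + max(0, 1) = 2
depth(plus(plus(plus(u, w), pair(v, v)), cons(w, pair(v, v)))) = 1 + max(2, 2) = 3
depth(pair(w, plus(plus(plus(u, w), pair(v, v)), cons(w, pair(v, v))))) = 1 + max(0, 3) = 4
depth(pair(u, w)) = 1 + max(0, 0) = 1
depth(pair(w, w)) = 1 + max(0, 0) = 1
depth(cons(pair(u, w), pair(w, w))) = 1 + max(1, 1) = 2
depth(pair(u, u)) = 1 + max(0, 0) = 1
depth(plus(pair(u, u), v)) = 1 + max(1, 0) = 2
depth(plus(cons(pair(u, w), pair(w, w)), plus(pair(u, u), v))) = 1 + max(2, 2) = 3
depth(cons(v, v)) = 1 + max(0, 0) = 1
depth(pair(u, v)) = 1 + max(0, 0) = 1
depth(pair(cons(v, v), pair(u, v))) = 1 + max(1, 1) = 2
depth(cons(plus(cons(pair(u, w), pair(w, w)), plus(pair(u, u), v)), pair(cons(v, v), pair(u, v)))) = 1 + max(3, 2) = 4
depth(cons(pair(w, plus(plus(plus(u, w), pair(v, v)), cons(w, pair(v, v)))), cons(plus(cons(pair(u, w), pair(w, w)), plus(pair(u, u), v)), pair(cons(v, v), pair(u, v))))) = 1 + max(4, 4) = 5
depth(pair(u, cons(pair(w, plus(plus(plus(u, w), pair(v, v)), cons(w, pair(v, v)))), cons(plus(cons(pair(u, w), pair(w, w)), plus(pair(u, u), v)), pair(cons(v, v), pair(u, v)))))) = 1 + max(0, 5) = 6
depth(plus(plus(v, v), pair(u, cons(pair(w, plus(plus(plus(u, w), pair(v, v)), cons(w, pair(v, v)))), cons(plus(cons(pair(u, w), pair(w, w)), plus(pair(u, u), v)), pair(cons(v, v), pair(u, v))))))) = 1 + max(1, 6) = 7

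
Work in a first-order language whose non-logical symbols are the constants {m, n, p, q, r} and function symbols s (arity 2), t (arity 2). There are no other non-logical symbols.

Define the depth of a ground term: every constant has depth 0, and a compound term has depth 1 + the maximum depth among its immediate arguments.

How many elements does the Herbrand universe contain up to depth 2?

If N_k denotes the number of depth-≤k ground terms, the 5 constants give N_0 = 5, and each function symbol of arity r contributes N_{k-1}^r new terms at level k: N_k = 5 + N_{k-1}^2 + N_{k-1}^2.
N_0 = 5
N_1 = 5 + 5^2 + 5^2 = 55
N_2 = 5 + 55^2 + 55^2 = 6055

6055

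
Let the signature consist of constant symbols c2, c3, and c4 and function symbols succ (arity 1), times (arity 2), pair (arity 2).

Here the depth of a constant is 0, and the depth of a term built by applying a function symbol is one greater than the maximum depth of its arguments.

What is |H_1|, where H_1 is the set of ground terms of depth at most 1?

24

Count level by level. With function symbols succ/1, times/2, pair/2, the terms of depth ≤ k are the 3 constants together with each function applied to depth-≤(k−1) tuples, so N_k = 3 + N_{k-1} + N_{k-1}^2 + N_{k-1}^2.
N_0 = 3
N_1 = 3 + 3 + 3^2 + 3^2 = 24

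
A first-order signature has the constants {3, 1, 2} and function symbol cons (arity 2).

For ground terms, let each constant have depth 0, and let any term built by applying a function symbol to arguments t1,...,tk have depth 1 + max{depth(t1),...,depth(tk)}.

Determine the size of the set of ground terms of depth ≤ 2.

147

Write N_k for the number of ground terms of depth ≤ k. A term of depth ≤ k is either a constant or a function symbol applied to arguments of depth ≤ k−1, so N_k = 3 + N_{k-1}^2.
N_0 = 3
N_1 = 3 + 3^2 = 12
N_2 = 3 + 12^2 = 147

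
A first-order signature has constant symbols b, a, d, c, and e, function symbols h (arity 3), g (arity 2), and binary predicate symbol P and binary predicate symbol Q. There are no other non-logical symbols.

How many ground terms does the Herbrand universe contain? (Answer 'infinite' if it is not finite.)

infinite

The signature has at least one function symbol (h, arity 3) and at least one constant (b).
Iterating h gives infinitely many distinct ground terms: b, h(b, b, b), h(h(b, b, b), h(b, b, b), h(b, b, b)), ...
So the Herbrand universe is infinite.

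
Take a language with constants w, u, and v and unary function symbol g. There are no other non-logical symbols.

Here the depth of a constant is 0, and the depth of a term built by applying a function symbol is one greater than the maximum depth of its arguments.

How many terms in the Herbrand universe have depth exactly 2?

3

Let N_k count ground terms of depth at most k. Each non-constant term of depth ≤ k is some function symbol applied to depth-≤(k−1) arguments, giving N_k = 3 + N_{k-1}.
N_0 = 3
N_1 = 3 + 3 = 6
N_2 = 3 + 6 = 9
Terms of depth exactly 2: N_2 − N_1 = 9 − 6 = 3.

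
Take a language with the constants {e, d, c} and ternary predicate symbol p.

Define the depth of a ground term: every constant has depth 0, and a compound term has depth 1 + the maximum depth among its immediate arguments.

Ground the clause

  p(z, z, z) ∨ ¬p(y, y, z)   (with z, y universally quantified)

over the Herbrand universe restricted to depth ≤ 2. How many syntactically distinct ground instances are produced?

9

Ground terms of depth ≤ 2:
  With no function symbols every ground term is a constant, so there are exactly 3 ground terms at every depth bound.
  N_0 = 3
  N_1 = 3
  N_2 = 3
  Explicitly: e, d, c.
So there are 3 ground terms available for substitution.
There are 2 variables to instantiate (z, y), each occurring in at least one literal, so different choices give different ground instances.
Number of ground instances = 3^2 = 9.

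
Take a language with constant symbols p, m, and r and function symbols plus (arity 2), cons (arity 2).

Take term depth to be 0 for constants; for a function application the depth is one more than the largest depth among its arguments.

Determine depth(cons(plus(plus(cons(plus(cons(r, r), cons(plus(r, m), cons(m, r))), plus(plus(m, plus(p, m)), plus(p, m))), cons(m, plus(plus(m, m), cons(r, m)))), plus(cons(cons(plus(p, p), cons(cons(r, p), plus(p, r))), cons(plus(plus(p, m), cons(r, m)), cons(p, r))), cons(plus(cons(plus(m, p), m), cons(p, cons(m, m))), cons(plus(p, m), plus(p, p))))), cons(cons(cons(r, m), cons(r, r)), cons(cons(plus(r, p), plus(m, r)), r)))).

depth(cons(r, r)) = 1 + max(0, 0) = 1
depth(plus(r, m)) = 1 + max(0, 0) = 1
depth(cons(m, r)) = 1 + max(0, 0) = 1
depth(cons(plus(r, m), cons(m, r))) = 1 + max(1, 1) = 2
depth(plus(cons(r, r), cons(plus(r, m), cons(m, r)))) = 1 + max(1, 2) = 3
depth(plus(p, m)) = 1 + max(0, 0) = 1
depth(plus(m, plus(p, m))) = 1 + max(0, 1) = 2
depth(plus(plus(m, plus(p, m)), plus(p, m))) = 1 + max(2, 1) = 3
depth(cons(plus(cons(r, r), cons(plus(r, m), cons(m, r))), plus(plus(m, plus(p, m)), plus(p, m)))) = 1 + max(3, 3) = 4
depth(plus(m, m)) = 1 + max(0, 0) = 1
depth(cons(r, m)) = 1 + max(0, 0) = 1
depth(plus(plus(m, m), cons(r, m))) = 1 + max(1, 1) = 2
depth(cons(m, plus(plus(m, m), cons(r, m)))) = 1 + max(0, 2) = 3
depth(plus(cons(plus(cons(r, r), cons(plus(r, m), cons(m, r))), plus(plus(m, plus(p, m)), plus(p, m))), cons(m, plus(plus(m, m), cons(r, m))))) = 1 + max(4, 3) = 5
depth(plus(p, p)) = 1 + max(0, 0) = 1
depth(cons(r, p)) = 1 + max(0, 0) = 1
depth(plus(p, r)) = 1 + max(0, 0) = 1
depth(cons(cons(r, p), plus(p, r))) = 1 + max(1, 1) = 2
depth(cons(plus(p, p), cons(cons(r, p), plus(p, r)))) = 1 + max(1, 2) = 3
depth(plus(plus(p, m), cons(r, m))) = 1 + max(1, 1) = 2
depth(cons(p, r)) = 1 + max(0, 0) = 1
depth(cons(plus(plus(p, m), cons(r, m)), cons(p, r))) = 1 + max(2, 1) = 3
depth(cons(cons(plus(p, p), cons(cons(r, p), plus(p, r))), cons(plus(plus(p, m), cons(r, m)), cons(p, r)))) = 1 + max(3, 3) = 4
depth(plus(m, p)) = 1 + max(0, 0) = 1
depth(cons(plus(m, p), m)) = 1 + max(1, 0) = 2
depth(cons(m, m)) = 1 + max(0, 0) = 1
depth(cons(p, cons(m, m))) = 1 + max(0, 1) = 2
depth(plus(cons(plus(m, p), m), cons(p, cons(m, m)))) = 1 + max(2, 2) = 3
depth(cons(plus(p, m), plus(p, p))) = 1 + max(1, 1) = 2
depth(cons(plus(cons(plus(m, p), m), cons(p, cons(m, m))), cons(plus(p, m), plus(p, p)))) = 1 + max(3, 2) = 4
depth(plus(cons(cons(plus(p, p), cons(cons(r, p), plus(p, r))), cons(plus(plus(p, m), cons(r, m)), cons(p, r))), cons(plus(cons(plus(m, p), m), cons(p, cons(m, m))), cons(plus(p, m), plus(p, p))))) = 1 + max(4, 4) = 5
depth(plus(plus(cons(plus(cons(r, r), cons(plus(r, m), cons(m, r))), plus(plus(m, plus(p, m)), plus(p, m))), cons(m, plus(plus(m, m), cons(r, m)))), plus(cons(cons(plus(p, p), cons(cons(r, p), plus(p, r))), cons(plus(plus(p, m), cons(r, m)), cons(p, r))), cons(plus(cons(plus(m, p), m), cons(p, cons(m, m))), cons(plus(p, m), plus(p, p)))))) = 1 + max(5, 5) = 6
depth(cons(cons(r, m), cons(r, r))) = 1 + max(1, 1) = 2
depth(plus(r, p)) = 1 + max(0, 0) = 1
depth(plus(m, r)) = 1 + max(0, 0) = 1
depth(cons(plus(r, p), plus(m, r))) = 1 + max(1, 1) = 2
depth(cons(cons(plus(r, p), plus(m, r)), r)) = 1 + max(2, 0) = 3
depth(cons(cons(cons(r, m), cons(r, r)), cons(cons(plus(r, p), plus(m, r)), r))) = 1 + max(2, 3) = 4
depth(cons(plus(plus(cons(plus(cons(r, r), cons(plus(r, m), cons(m, r))), plus(plus(m, plus(p, m)), plus(p, m))), cons(m, plus(plus(m, m), cons(r, m)))), plus(cons(cons(plus(p, p), cons(cons(r, p), plus(p, r))), cons(plus(plus(p, m), cons(r, m)), cons(p, r))), cons(plus(cons(plus(m, p), m), cons(p, cons(m, m))), cons(plus(p, m), plus(p, p))))), cons(cons(cons(r, m), cons(r, r)), cons(cons(plus(r, p), plus(m, r)), r)))) = 1 + max(6, 4) = 7

7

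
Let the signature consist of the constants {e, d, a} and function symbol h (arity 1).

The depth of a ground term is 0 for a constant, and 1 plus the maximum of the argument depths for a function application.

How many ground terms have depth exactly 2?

Let N_k count ground terms of depth at most k. Each non-constant term of depth ≤ k is some function symbol applied to depth-≤(k−1) arguments, giving N_k = 3 + N_{k-1}.
N_0 = 3
N_1 = 3 + 3 = 6
N_2 = 3 + 6 = 9
Terms of depth exactly 2: N_2 − N_1 = 9 − 6 = 3.

3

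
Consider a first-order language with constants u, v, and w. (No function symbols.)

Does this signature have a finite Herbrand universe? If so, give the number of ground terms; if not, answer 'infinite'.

3

There are no function symbols, so every ground term is one of the 3 constants.
The Herbrand universe is {u, v, w}, which is finite with 3 elements.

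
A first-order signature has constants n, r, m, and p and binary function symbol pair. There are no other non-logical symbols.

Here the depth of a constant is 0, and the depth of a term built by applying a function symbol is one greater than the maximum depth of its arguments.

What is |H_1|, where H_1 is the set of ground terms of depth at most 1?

Write N_k for the number of ground terms of depth ≤ k. A term of depth ≤ k is either a constant or a function symbol applied to arguments of depth ≤ k−1, so N_k = 4 + N_{k-1}^2.
N_0 = 4
N_1 = 4 + 4^2 = 20

20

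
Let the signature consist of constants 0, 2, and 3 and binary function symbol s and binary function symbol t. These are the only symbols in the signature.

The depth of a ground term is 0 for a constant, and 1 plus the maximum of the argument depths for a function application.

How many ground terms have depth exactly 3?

Let N_k count ground terms of depth at most k. Each non-constant term of depth ≤ k is some function symbol applied to depth-≤(k−1) arguments, giving N_k = 3 + N_{k-1}^2 + N_{k-1}^2.
N_0 = 3
N_1 = 3 + 3^2 + 3^2 = 21
N_2 = 3 + 21^2 + 21^2 = 885
N_3 = 3 + 885^2 + 885^2 = 1566453
Terms of depth exactly 3: N_3 − N_2 = 1566453 − 885 = 1565568.

1565568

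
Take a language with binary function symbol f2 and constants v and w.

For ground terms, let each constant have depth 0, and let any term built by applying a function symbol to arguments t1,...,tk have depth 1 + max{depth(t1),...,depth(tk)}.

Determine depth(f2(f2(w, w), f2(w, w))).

depth(f2(w, w)) = 1 + max(0, 0) = 1
depth(f2(f2(w, w), f2(w, w))) = 1 + max(1, 1) = 2

2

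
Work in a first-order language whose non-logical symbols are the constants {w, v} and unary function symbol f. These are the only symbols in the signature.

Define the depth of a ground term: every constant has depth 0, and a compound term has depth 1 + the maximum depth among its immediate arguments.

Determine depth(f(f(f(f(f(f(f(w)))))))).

depth(f(w)) = 1 + depth(w) = 1 + 0 = 1
depth(f(f(w))) = 1 + depth(f(w)) = 1 + 1 = 2
depth(f(f(f(w)))) = 1 + depth(f(f(w))) = 1 + 2 = 3
depth(f(f(f(f(w))))) = 1 + depth(f(f(f(w)))) = 1 + 3 = 4
depth(f(f(f(f(f(w)))))) = 1 + depth(f(f(f(f(w))))) = 1 + 4 = 5
depth(f(f(f(f(f(f(w))))))) = 1 + depth(f(f(f(f(f(w)))))) = 1 + 5 = 6
depth(f(f(f(f(f(f(f(w)))))))) = 1 + depth(f(f(f(f(f(f(w))))))) = 1 + 6 = 7

7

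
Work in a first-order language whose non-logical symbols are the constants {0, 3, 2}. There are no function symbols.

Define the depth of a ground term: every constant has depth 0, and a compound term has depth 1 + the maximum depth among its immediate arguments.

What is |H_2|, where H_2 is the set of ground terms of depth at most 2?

With no function symbols every ground term is a constant, so there are exactly 3 ground terms at every depth bound.
N_0 = 3
N_1 = 3
N_2 = 3

3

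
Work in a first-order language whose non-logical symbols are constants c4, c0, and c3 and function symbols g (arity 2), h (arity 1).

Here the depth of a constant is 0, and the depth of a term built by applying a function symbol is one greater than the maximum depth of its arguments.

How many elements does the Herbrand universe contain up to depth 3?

Let N_k = |{terms of depth ≤ k}|. Then N_0 = 3 and N_k = 3 + N_{k-1}^2 + N_{k-1} for k ≥ 1 (one summand per function symbol, arity giving the exponent).
N_0 = 3
N_1 = 3 + 3^2 + 3 = 15
N_2 = 3 + 15^2 + 15 = 243
N_3 = 3 + 243^2 + 243 = 59295

59295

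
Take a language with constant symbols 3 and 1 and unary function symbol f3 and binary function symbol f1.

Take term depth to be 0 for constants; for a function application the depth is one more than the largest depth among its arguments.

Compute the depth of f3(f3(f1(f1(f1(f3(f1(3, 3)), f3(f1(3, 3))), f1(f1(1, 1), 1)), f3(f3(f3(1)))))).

depth(f1(3, 3)) = 1 + max(0, 0) = 1
depth(f3(f1(3, 3))) = 1 + depth(f1(3, 3)) = 1 + 1 = 2
depth(f1(f3(f1(3, 3)), f3(f1(3, 3)))) = 1 + max(2, 2) = 3
depth(f1(1, 1)) = 1 + max(0, 0) = 1
depth(f1(f1(1, 1), 1)) = 1 + max(1, 0) = 2
depth(f1(f1(f3(f1(3, 3)), f3(f1(3, 3))), f1(f1(1, 1), 1))) = 1 + max(3, 2) = 4
depth(f3(1)) = 1 + depth(1) = 1 + 0 = 1
depth(f3(f3(1))) = 1 + depth(f3(1)) = 1 + 1 = 2
depth(f3(f3(f3(1)))) = 1 + depth(f3(f3(1))) = 1 + 2 = 3
depth(f1(f1(f1(f3(f1(3, 3)), f3(f1(3, 3))), f1(f1(1, 1), 1)), f3(f3(f3(1))))) = 1 + max(4, 3) = 5
depth(f3(f1(f1(f1(f3(f1(3, 3)), f3(f1(3, 3))), f1(f1(1, 1), 1)), f3(f3(f3(1)))))) = 1 + depth(f1(f1(f1(f3(f1(3, 3)), f3(f1(3, 3))), f1(f1(1, 1), 1)), f3(f3(f3(1))))) = 1 + 5 = 6
depth(f3(f3(f1(f1(f1(f3(f1(3, 3)), f3(f1(3, 3))), f1(f1(1, 1), 1)), f3(f3(f3(1))))))) = 1 + depth(f3(f1(f1(f1(f3(f1(3, 3)), f3(f1(3, 3))), f1(f1(1, 1), 1)), f3(f3(f3(1)))))) = 1 + 6 = 7

7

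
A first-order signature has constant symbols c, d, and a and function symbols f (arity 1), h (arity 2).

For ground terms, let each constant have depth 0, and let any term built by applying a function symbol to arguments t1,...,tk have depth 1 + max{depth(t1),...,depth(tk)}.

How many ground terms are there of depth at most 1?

Let N_k = |{terms of depth ≤ k}|. Then N_0 = 3 and N_k = 3 + N_{k-1} + N_{k-1}^2 for k ≥ 1 (one summand per function symbol, arity giving the exponent).
N_0 = 3
N_1 = 3 + 3 + 3^2 = 15

15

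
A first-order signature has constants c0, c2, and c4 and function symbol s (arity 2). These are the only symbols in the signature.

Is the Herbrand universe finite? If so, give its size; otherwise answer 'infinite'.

The signature has at least one function symbol (s, arity 2) and at least one constant (c0).
Iterating s gives infinitely many distinct ground terms: c0, s(c0, c0), s(s(c0, c0), s(c0, c0)), ...
So the Herbrand universe is infinite.

infinite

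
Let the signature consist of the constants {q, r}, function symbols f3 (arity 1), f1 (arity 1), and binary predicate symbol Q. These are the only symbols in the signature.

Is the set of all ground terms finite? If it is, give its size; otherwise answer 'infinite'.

The signature has at least one function symbol (f3, arity 1) and at least one constant (q).
Iterating f3 gives infinitely many distinct ground terms: q, f3(q), f3(f3(q)), ...
So the Herbrand universe is infinite.

infinite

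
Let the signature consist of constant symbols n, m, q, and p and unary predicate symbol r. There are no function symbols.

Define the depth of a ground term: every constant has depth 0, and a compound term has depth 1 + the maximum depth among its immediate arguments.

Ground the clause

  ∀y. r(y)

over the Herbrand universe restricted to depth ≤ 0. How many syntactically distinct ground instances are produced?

4

Ground terms of depth ≤ 0:
  With no function symbols every ground term is a constant, so there are exactly 4 ground terms at every depth bound.
  N_0 = 4
  Explicitly: n, m, q, p.
So there are 4 ground terms available for substitution.
The body mentions the single quantified variable y; since ground terms form a free algebra, no two substitutions collapse to the same formula.
Number of ground instances = 4.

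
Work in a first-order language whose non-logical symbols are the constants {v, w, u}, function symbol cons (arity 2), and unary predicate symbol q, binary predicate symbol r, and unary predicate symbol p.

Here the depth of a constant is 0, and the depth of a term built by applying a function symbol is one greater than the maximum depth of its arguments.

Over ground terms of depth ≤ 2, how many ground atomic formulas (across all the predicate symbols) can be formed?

First count ground terms of depth ≤ 2.
Let N_k count ground terms of depth at most k. Each non-constant term of depth ≤ k is some function symbol applied to depth-≤(k−1) arguments, giving N_k = 3 + N_{k-1}^2.
N_0 = 3
N_1 = 3 + 3^2 = 12
N_2 = 3 + 12^2 = 147
So |H| = 147.
For each predicate symbol, the number of ground atoms is |H| raised to its arity; summing:
  q: 147;  r: 147^2 = 21609;  p: 147
Total ground atoms: 147 + 21609 + 147 = 21903.

21903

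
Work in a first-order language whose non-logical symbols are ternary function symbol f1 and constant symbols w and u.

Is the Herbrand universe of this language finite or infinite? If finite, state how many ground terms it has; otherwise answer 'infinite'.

The signature has at least one function symbol (f1, arity 3) and at least one constant (w).
Iterating f1 gives infinitely many distinct ground terms: w, f1(w, w, w), f1(f1(w, w, w), f1(w, w, w), f1(w, w, w)), ...
So the Herbrand universe is infinite.

infinite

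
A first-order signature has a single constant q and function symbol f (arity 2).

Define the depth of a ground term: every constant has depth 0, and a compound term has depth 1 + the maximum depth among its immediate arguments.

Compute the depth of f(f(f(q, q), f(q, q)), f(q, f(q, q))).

3

depth(f(q, q)) = 1 + max(0, 0) = 1
depth(f(f(q, q), f(q, q))) = 1 + max(1, 1) = 2
depth(f(q, f(q, q))) = 1 + max(0, 1) = 2
depth(f(f(f(q, q), f(q, q)), f(q, f(q, q)))) = 1 + max(2, 2) = 3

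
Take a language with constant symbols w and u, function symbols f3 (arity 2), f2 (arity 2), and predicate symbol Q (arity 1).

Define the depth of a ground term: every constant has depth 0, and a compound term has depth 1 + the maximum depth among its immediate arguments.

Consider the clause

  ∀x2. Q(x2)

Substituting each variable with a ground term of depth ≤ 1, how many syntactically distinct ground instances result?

10

Ground terms of depth ≤ 1:
  Let N_k = |{terms of depth ≤ k}|. Then N_0 = 2 and N_k = 2 + N_{k-1}^2 + N_{k-1}^2 for k ≥ 1 (one summand per function symbol, arity giving the exponent).
  N_0 = 2
  N_1 = 2 + 2^2 + 2^2 = 10
  Explicitly: w, u, f3(w, w), f3(w, u), f3(u, w), f3(u, u), f2(w, w), f2(w, u), f2(u, w), f2(u, u).
So there are 10 ground terms available for substitution.
The variable x2 ranges independently over the available ground terms, and distinct assignments produce distinct instances.
Number of ground instances = 10.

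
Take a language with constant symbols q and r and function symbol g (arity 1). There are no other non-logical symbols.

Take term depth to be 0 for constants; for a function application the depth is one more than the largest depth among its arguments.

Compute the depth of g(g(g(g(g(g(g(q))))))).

depth(g(q)) = 1 + depth(q) = 1 + 0 = 1
depth(g(g(q))) = 1 + depth(g(q)) = 1 + 1 = 2
depth(g(g(g(q)))) = 1 + depth(g(g(q))) = 1 + 2 = 3
depth(g(g(g(g(q))))) = 1 + depth(g(g(g(q)))) = 1 + 3 = 4
depth(g(g(g(g(g(q)))))) = 1 + depth(g(g(g(g(q))))) = 1 + 4 = 5
depth(g(g(g(g(g(g(q))))))) = 1 + depth(g(g(g(g(g(q)))))) = 1 + 5 = 6
depth(g(g(g(g(g(g(g(q)))))))) = 1 + depth(g(g(g(g(g(g(q))))))) = 1 + 6 = 7

7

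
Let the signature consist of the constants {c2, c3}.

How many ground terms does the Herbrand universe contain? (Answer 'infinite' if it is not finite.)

There are no function symbols, so every ground term is one of the 2 constants.
The Herbrand universe is {c2, c3}, which is finite with 2 elements.

2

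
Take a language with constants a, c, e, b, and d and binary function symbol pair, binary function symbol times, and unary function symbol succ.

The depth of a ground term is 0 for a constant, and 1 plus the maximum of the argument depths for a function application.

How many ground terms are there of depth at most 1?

60

If N_k denotes the number of depth-≤k ground terms, the 5 constants give N_0 = 5, and each function symbol of arity r contributes N_{k-1}^r new terms at level k: N_k = 5 + N_{k-1}^2 + N_{k-1}^2 + N_{k-1}.
N_0 = 5
N_1 = 5 + 5^2 + 5^2 + 5 = 60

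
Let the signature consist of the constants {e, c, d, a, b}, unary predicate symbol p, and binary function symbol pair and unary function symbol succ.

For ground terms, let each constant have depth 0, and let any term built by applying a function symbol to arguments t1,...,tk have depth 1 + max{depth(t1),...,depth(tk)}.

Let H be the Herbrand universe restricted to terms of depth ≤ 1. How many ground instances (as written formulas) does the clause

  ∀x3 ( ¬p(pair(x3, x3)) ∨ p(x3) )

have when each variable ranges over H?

35

Ground terms of depth ≤ 1:
  Write N_k for the number of ground terms of depth ≤ k. A term of depth ≤ k is either a constant or a function symbol applied to arguments of depth ≤ k−1, so N_k = 5 + N_{k-1}^2 + N_{k-1}.
  N_0 = 5
  N_1 = 5 + 5^2 + 5 = 35
So there are 35 ground terms available for substitution.
The clause has 1 distinct variable (x3), which appears in the body. In the free term algebra distinct substitutions yield syntactically distinct ground instances.
Number of ground instances = 35.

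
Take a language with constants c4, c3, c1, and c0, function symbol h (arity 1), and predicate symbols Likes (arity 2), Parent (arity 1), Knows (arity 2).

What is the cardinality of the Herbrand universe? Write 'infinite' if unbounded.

The signature has at least one function symbol (h, arity 1) and at least one constant (c4).
Iterating h gives infinitely many distinct ground terms: c4, h(c4), h(h(c4)), ...
So the Herbrand universe is infinite.

infinite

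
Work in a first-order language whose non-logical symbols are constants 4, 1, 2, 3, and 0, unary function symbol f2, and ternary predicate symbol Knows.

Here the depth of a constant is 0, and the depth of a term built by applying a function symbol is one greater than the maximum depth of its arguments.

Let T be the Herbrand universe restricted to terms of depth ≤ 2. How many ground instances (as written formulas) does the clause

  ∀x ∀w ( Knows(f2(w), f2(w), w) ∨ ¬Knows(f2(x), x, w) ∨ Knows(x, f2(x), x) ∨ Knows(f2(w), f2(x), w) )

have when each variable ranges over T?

225

Ground terms of depth ≤ 2:
  If N_k denotes the number of depth-≤k ground terms, the 5 constants give N_0 = 5, and each function symbol of arity r contributes N_{k-1}^r new terms at level k: N_k = 5 + N_{k-1}.
  N_0 = 5
  N_1 = 5 + 5 = 10
  N_2 = 5 + 10 = 15
So there are 15 ground terms available for substitution.
Each of x, w ranges independently over the available ground terms, and distinct assignments produce distinct instances.
Number of ground instances = 15^2 = 225.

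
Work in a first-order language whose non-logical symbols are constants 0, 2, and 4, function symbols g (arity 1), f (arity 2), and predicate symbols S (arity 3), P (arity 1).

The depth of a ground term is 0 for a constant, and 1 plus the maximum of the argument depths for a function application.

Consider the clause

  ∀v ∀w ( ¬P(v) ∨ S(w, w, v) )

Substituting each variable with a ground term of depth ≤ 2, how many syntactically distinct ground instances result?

Ground terms of depth ≤ 2:
  Let N_k count ground terms of depth at most k. Each non-constant term of depth ≤ k is some function symbol applied to depth-≤(k−1) arguments, giving N_k = 3 + N_{k-1} + N_{k-1}^2.
  N_0 = 3
  N_1 = 3 + 3 + 3^2 = 15
  N_2 = 3 + 15 + 15^2 = 243
So there are 243 ground terms available for substitution.
There are 2 variables to instantiate (v, w), each occurring in at least one literal, so different choices give different ground instances.
Number of ground instances = 243^2 = 59049.

59049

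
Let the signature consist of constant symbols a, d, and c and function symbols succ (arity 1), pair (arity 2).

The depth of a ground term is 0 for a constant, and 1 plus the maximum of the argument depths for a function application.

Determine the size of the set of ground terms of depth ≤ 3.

If N_k denotes the number of depth-≤k ground terms, the 3 constants give N_0 = 3, and each function symbol of arity r contributes N_{k-1}^r new terms at level k: N_k = 3 + N_{k-1} + N_{k-1}^2.
N_0 = 3
N_1 = 3 + 3 + 3^2 = 15
N_2 = 3 + 15 + 15^2 = 243
N_3 = 3 + 243 + 243^2 = 59295

59295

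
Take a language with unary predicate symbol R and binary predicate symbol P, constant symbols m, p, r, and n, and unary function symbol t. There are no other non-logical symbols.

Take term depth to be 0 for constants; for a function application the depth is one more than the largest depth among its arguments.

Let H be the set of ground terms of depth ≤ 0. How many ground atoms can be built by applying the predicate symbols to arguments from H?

20

First count ground terms of depth ≤ 0.
Let N_k = |{terms of depth ≤ k}|. Then N_0 = 4 and N_k = 4 + N_{k-1} for k ≥ 1 (one summand per function symbol, arity giving the exponent).
N_0 = 4
Explicitly: m, p, r, n.
So |H| = 4.
Each predicate of arity r yields |H|^r ground atoms (one per choice of an r-tuple from H):
  R: 4;  P: 4^2 = 16
Total ground atoms: 4 + 16 = 20.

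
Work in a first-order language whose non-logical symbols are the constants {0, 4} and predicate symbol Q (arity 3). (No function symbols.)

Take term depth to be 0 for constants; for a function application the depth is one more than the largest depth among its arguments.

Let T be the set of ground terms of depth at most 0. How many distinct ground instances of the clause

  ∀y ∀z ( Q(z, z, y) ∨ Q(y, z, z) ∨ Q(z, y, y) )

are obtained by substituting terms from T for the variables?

Ground terms of depth ≤ 0:
  With no function symbols every ground term is a constant, so there are exactly 2 ground terms at every depth bound.
  N_0 = 2
  Explicitly: 0, 4.
So there are 2 ground terms available for substitution.
The body mentions every one of the 2 quantified variables; since ground terms form a free algebra, no two substitutions collapse to the same formula.
Number of ground instances = 2^2 = 4.

4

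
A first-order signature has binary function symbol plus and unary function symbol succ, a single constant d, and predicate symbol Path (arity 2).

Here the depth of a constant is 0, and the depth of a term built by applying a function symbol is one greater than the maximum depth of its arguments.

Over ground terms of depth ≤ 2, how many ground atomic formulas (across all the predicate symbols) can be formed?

169

First count ground terms of depth ≤ 2.
Write N_k for the number of ground terms of depth ≤ k. A term of depth ≤ k is either a constant or a function symbol applied to arguments of depth ≤ k−1, so N_k = 1 + N_{k-1}^2 + N_{k-1}.
N_0 = 1
N_1 = 1 + 1^2 + 1 = 3
N_2 = 1 + 3^2 + 3 = 13
So |H| = 13.
Each predicate of arity r yields |H|^r ground atoms (one per choice of an r-tuple from H):
  Path: 13^2 = 169
Total ground atoms: 169.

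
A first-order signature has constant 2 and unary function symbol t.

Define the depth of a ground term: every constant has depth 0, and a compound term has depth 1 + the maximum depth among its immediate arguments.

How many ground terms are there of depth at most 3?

4

Let N_k count ground terms of depth at most k. Each non-constant term of depth ≤ k is some function symbol applied to depth-≤(k−1) arguments, giving N_k = 1 + N_{k-1}.
N_0 = 1
N_1 = 1 + 1 = 2
N_2 = 1 + 2 = 3
N_3 = 1 + 3 = 4
Explicitly: 2, t(2), t(t(2)), t(t(t(2))).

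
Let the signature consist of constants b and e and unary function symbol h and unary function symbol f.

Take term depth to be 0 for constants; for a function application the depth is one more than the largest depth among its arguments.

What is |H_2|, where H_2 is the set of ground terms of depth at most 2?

If N_k denotes the number of depth-≤k ground terms, the 2 constants give N_0 = 2, and each function symbol of arity r contributes N_{k-1}^r new terms at level k: N_k = 2 + N_{k-1} + N_{k-1}.
N_0 = 2
N_1 = 2 + 2 + 2 = 6
N_2 = 2 + 6 + 6 = 14

14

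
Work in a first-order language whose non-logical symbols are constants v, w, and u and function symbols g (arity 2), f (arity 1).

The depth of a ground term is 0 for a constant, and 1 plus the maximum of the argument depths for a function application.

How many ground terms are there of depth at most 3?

59295

Let N_k = |{terms of depth ≤ k}|. Then N_0 = 3 and N_k = 3 + N_{k-1}^2 + N_{k-1} for k ≥ 1 (one summand per function symbol, arity giving the exponent).
N_0 = 3
N_1 = 3 + 3^2 + 3 = 15
N_2 = 3 + 15^2 + 15 = 243
N_3 = 3 + 243^2 + 243 = 59295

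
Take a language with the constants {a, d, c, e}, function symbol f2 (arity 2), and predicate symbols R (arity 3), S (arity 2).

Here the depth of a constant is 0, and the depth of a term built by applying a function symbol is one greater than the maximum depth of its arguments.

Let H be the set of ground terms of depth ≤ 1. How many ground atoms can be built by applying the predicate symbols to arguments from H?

First count ground terms of depth ≤ 1.
Let N_k count ground terms of depth at most k. Each non-constant term of depth ≤ k is some function symbol applied to depth-≤(k−1) arguments, giving N_k = 4 + N_{k-1}^2.
N_0 = 4
N_1 = 4 + 4^2 = 20
So |H| = 20.
For each predicate symbol, the number of ground atoms is |H| raised to its arity; summing:
  R: 20^3 = 8000;  S: 20^2 = 400
Total ground atoms: 8000 + 400 = 8400.

8400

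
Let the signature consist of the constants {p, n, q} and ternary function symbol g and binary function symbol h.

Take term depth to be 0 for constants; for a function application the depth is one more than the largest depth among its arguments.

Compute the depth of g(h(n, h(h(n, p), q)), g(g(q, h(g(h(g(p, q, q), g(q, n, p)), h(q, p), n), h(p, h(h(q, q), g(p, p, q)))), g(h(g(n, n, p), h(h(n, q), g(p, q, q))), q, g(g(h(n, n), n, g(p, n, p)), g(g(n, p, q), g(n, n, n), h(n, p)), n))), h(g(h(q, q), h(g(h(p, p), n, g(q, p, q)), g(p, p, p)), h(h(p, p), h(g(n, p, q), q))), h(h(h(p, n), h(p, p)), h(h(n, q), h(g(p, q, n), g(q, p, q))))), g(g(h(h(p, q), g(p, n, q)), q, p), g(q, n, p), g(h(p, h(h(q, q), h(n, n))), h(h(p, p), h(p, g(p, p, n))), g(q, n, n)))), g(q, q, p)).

depth(h(n, p)) = 1 + max(0, 0) = 1
depth(h(h(n, p), q)) = 1 + max(1, 0) = 2
depth(h(n, h(h(n, p), q))) = 1 + max(0, 2) = 3
depth(g(p, q, q)) = 1 + max(0, 0, 0) = 1
depth(g(q, n, p)) = 1 + max(0, 0, 0) = 1
depth(h(g(p, q, q), g(q, n, p))) = 1 + max(1, 1) = 2
depth(h(q, p)) = 1 + max(0, 0) = 1
depth(g(h(g(p, q, q), g(q, n, p)), h(q, p), n)) = 1 + max(2, 1, 0) = 3
depth(h(q, q)) = 1 + max(0, 0) = 1
depth(g(p, p, q)) = 1 + max(0, 0, 0) = 1
depth(h(h(q, q), g(p, p, q))) = 1 + max(1, 1) = 2
depth(h(p, h(h(q, q), g(p, p, q)))) = 1 + max(0, 2) = 3
depth(h(g(h(g(p, q, q), g(q, n, p)), h(q, p), n), h(p, h(h(q, q), g(p, p, q))))) = 1 + max(3, 3) = 4
depth(g(n, n, p)) = 1 + max(0, 0, 0) = 1
depth(h(n, q)) = 1 + max(0, 0) = 1
depth(h(h(n, q), g(p, q, q))) = 1 + max(1, 1) = 2
depth(h(g(n, n, p), h(h(n, q), g(p, q, q)))) = 1 + max(1, 2) = 3
depth(h(n, n)) = 1 + max(0, 0) = 1
depth(g(p, n, p)) = 1 + max(0, 0, 0) = 1
depth(g(h(n, n), n, g(p, n, p))) = 1 + max(1, 0, 1) = 2
depth(g(n, p, q)) = 1 + max(0, 0, 0) = 1
depth(g(n, n, n)) = 1 + max(0, 0, 0) = 1
depth(g(g(n, p, q), g(n, n, n), h(n, p))) = 1 + max(1, 1, 1) = 2
depth(g(g(h(n, n), n, g(p, n, p)), g(g(n, p, q), g(n, n, n), h(n, p)), n)) = 1 + max(2, 2, 0) = 3
depth(g(h(g(n, n, p), h(h(n, q), g(p, q, q))), q, g(g(h(n, n), n, g(p, n, p)), g(g(n, p, q), g(n, n, n), h(n, p)), n))) = 1 + max(3, 0, 3) = 4
depth(g(q, h(g(h(g(p, q, q), g(q, n, p)), h(q, p), n), h(p, h(h(q, q), g(p, p, q)))), g(h(g(n, n, p), h(h(n, q), g(p, q, q))), q, g(g(h(n, n), n, g(p, n, p)), g(g(n, p, q), g(n, n, n), h(n, p)), n)))) = 1 + max(0, 4, 4) = 5
depth(h(p, p)) = 1 + max(0, 0) = 1
depth(g(q, p, q)) = 1 + max(0, 0, 0) = 1
depth(g(h(p, p), n, g(q, p, q))) = 1 + max(1, 0, 1) = 2
depth(g(p, p, p)) = 1 + max(0, 0, 0) = 1
depth(h(g(h(p, p), n, g(q, p, q)), g(p, p, p))) = 1 + max(2, 1) = 3
depth(h(g(n, p, q), q)) = 1 + max(1, 0) = 2
depth(h(h(p, p), h(g(n, p, q), q))) = 1 + max(1, 2) = 3
depth(g(h(q, q), h(g(h(p, p), n, g(q, p, q)), g(p, p, p)), h(h(p, p), h(g(n, p, q), q)))) = 1 + max(1, 3, 3) = 4
depth(h(p, n)) = 1 + max(0, 0) = 1
depth(h(h(p, n), h(p, p))) = 1 + max(1, 1) = 2
depth(g(p, q, n)) = 1 + max(0, 0, 0) = 1
depth(h(g(p, q, n), g(q, p, q))) = 1 + max(1, 1) = 2
depth(h(h(n, q), h(g(p, q, n), g(q, p, q)))) = 1 + max(1, 2) = 3
depth(h(h(h(p, n), h(p, p)), h(h(n, q), h(g(p, q, n), g(q, p, q))))) = 1 + max(2, 3) = 4
depth(h(g(h(q, q), h(g(h(p, p), n, g(q, p, q)), g(p, p, p)), h(h(p, p), h(g(n, p, q), q))), h(h(h(p, n), h(p, p)), h(h(n, q), h(g(p, q, n), g(q, p, q)))))) = 1 + max(4, 4) = 5
depth(h(p, q)) = 1 + max(0, 0) = 1
depth(g(p, n, q)) = 1 + max(0, 0, 0) = 1
depth(h(h(p, q), g(p, n, q))) = 1 + max(1, 1) = 2
depth(g(h(h(p, q), g(p, n, q)), q, p)) = 1 + max(2, 0, 0) = 3
depth(h(h(q, q), h(n, n))) = 1 + max(1, 1) = 2
depth(h(p, h(h(q, q), h(n, n)))) = 1 + max(0, 2) = 3
depth(g(p, p, n)) = 1 + max(0, 0, 0) = 1
depth(h(p, g(p, p, n))) = 1 + max(0, 1) = 2
depth(h(h(p, p), h(p, g(p, p, n)))) = 1 + max(1, 2) = 3
depth(g(q, n, n)) = 1 + max(0, 0, 0) = 1
depth(g(h(p, h(h(q, q), h(n, n))), h(h(p, p), h(p, g(p, p, n))), g(q, n, n))) = 1 + max(3, 3, 1) = 4
depth(g(g(h(h(p, q), g(p, n, q)), q, p), g(q, n, p), g(h(p, h(h(q, q), h(n, n))), h(h(p, p), h(p, g(p, p, n))), g(q, n, n)))) = 1 + max(3, 1, 4) = 5
depth(g(g(q, h(g(h(g(p, q, q), g(q, n, p)), h(q, p), n), h(p, h(h(q, q), g(p, p, q)))), g(h(g(n, n, p), h(h(n, q), g(p, q, q))), q, g(g(h(n, n), n, g(p, n, p)), g(g(n, p, q), g(n, n, n), h(n, p)), n))), h(g(h(q, q), h(g(h(p, p), n, g(q, p, q)), g(p, p, p)), h(h(p, p), h(g(n, p, q), q))), h(h(h(p, n), h(p, p)), h(h(n, q), h(g(p, q, n), g(q, p, q))))), g(g(h(h(p, q), g(p, n, q)), q, p), g(q, n, p), g(h(p, h(h(q, q), h(n, n))), h(h(p, p), h(p, g(p, p, n))), g(q, n, n))))) = 1 + max(5, 5, 5) = 6
depth(g(q, q, p)) = 1 + max(0, 0, 0) = 1
depth(g(h(n, h(h(n, p), q)), g(g(q, h(g(h(g(p, q, q), g(q, n, p)), h(q, p), n), h(p, h(h(q, q), g(p, p, q)))), g(h(g(n, n, p), h(h(n, q), g(p, q, q))), q, g(g(h(n, n), n, g(p, n, p)), g(g(n, p, q), g(n, n, n), h(n, p)), n))), h(g(h(q, q), h(g(h(p, p), n, g(q, p, q)), g(p, p, p)), h(h(p, p), h(g(n, p, q), q))), h(h(h(p, n), h(p, p)), h(h(n, q), h(g(p, q, n), g(q, p, q))))), g(g(h(h(p, q), g(p, n, q)), q, p), g(q, n, p), g(h(p, h(h(q, q), h(n, n))), h(h(p, p), h(p, g(p, p, n))), g(q, n, n)))), g(q, q, p))) = 1 + max(3, 6, 1) = 7

7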